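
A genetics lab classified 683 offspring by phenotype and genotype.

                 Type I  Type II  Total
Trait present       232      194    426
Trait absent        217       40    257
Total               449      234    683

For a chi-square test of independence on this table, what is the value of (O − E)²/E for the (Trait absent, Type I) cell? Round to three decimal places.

13.665

Row total (Trait absent) = 257; column total (Type I) = 449; N = 683.
Expected count E = 257 × 449 / 683 = 168.9502.
Contribution = (O − E)²/E = (217 − 168.9502)² / 168.9502 = 13.665.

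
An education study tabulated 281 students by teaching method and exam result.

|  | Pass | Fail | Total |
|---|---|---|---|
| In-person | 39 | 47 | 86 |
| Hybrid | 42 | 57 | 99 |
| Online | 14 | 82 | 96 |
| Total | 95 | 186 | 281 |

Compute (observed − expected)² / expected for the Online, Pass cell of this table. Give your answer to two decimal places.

Row total (Online) = 96; column total (Pass) = 95; N = 281.
Expected count E = 96 × 95 / 281 = 32.456.
Contribution = (O − E)²/E = (14 − 32.456)² / 32.456 = 10.49.

10.49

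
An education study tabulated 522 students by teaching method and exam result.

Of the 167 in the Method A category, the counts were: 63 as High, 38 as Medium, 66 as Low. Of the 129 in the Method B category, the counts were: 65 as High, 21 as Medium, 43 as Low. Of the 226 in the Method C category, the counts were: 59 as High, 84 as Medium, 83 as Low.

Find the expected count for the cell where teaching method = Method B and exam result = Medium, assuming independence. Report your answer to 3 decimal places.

35.339

Row total (Method B) = 129; column total (Medium) = 143; grand total N = 522.
Expected count = (row total × column total) / N = 129 × 143 / 522 = 35.339.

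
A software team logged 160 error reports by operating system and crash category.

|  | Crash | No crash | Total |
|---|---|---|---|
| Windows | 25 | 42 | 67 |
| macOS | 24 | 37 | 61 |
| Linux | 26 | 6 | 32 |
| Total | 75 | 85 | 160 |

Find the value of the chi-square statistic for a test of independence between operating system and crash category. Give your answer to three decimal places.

19.033

Grand total N = 160.
Expected counts (row total × column total / N):
  Windows, Crash: 67×75/160 = 31.4062
  Windows, No crash: 67×85/160 = 35.5938
  macOS, Crash: 61×75/160 = 28.5938
  macOS, No crash: 61×85/160 = 32.4062
  Linux, Crash: 32×75/160 = 15.0000
  Linux, No crash: 32×85/160 = 17.0000
Contributions (O − E)²/E:
  (25 − 31.4062)²/31.4062 = 1.3067
  (42 − 35.5938)²/35.5938 = 1.1530
  (24 − 28.5938)²/28.5938 = 0.7380
  (37 − 32.4062)²/32.4062 = 0.6512
  (26 − 15.0000)²/15.0000 = 8.0667
  (6 − 17.0000)²/17.0000 = 7.1176
χ² = 1.3067 + 1.1530 + 0.7380 + 0.6512 + 8.0667 + 7.1176 = 19.033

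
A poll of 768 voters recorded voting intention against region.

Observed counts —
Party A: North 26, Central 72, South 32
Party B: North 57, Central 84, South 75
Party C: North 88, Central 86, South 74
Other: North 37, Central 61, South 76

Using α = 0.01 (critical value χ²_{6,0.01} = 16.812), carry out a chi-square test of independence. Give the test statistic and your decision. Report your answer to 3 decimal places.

31.293; reject H₀

Row totals: 130, 216, 248, 174. Column totals: 208, 303, 257. Grand total N = 768.
Expected counts (row total × column total / N):
  Party A, North: 130×208/768 = 35.2083
  Party A, Central: 130×303/768 = 51.2891
  Party A, South: 130×257/768 = 43.5026
  Party B, North: 216×208/768 = 58.5000
  Party B, Central: 216×303/768 = 85.2188
  Party B, South: 216×257/768 = 72.2812
  Party C, North: 248×208/768 = 67.1667
  Party C, Central: 248×303/768 = 97.8438
  Party C, South: 248×257/768 = 82.9896
  Other, North: 174×208/768 = 47.1250
  Other, Central: 174×303/768 = 68.6484
  Other, South: 174×257/768 = 58.2266
Contributions (O − E)²/E:
  (26 − 35.2083)²/35.2083 = 2.4083
  (72 − 51.2891)²/51.2891 = 8.3632
  (32 − 43.5026)²/43.5026 = 3.0414
  (57 − 58.5000)²/58.5000 = 0.0385
  (84 − 85.2188)²/85.2188 = 0.0174
  (75 − 72.2812)²/72.2812 = 0.1023
  (88 − 67.1667)²/67.1667 = 6.4619
  (86 − 97.8438)²/97.8438 = 1.4337
  (74 − 82.9896)²/82.9896 = 0.9738
  (37 − 47.1250)²/47.1250 = 2.1754
  (61 − 68.6484)²/68.6484 = 0.8521
  (76 − 58.2266)²/58.2266 = 5.4252
χ² = 2.4083 + 8.3632 + 3.0414 + 0.0385 + 0.0174 + 0.1023 + 6.4619 + 1.4337 + 0.9738 + 2.1754 + 0.8521 + 5.4252 = 31.293
df = (4−1)(3−1) = 6. Since 31.293 > 16.812, reject the null hypothesis of independence at α = 0.01.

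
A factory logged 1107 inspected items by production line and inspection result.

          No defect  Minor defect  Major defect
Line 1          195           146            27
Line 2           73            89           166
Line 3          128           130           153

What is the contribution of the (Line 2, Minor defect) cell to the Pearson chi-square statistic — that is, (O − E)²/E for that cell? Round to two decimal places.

Row total (Line 2) = 328; column total (Minor defect) = 365; N = 1107.
Expected count E = 328 × 365 / 1107 = 108.148.
Contribution = (O − E)²/E = (89 − 108.148)² / 108.148 = 3.39.

3.39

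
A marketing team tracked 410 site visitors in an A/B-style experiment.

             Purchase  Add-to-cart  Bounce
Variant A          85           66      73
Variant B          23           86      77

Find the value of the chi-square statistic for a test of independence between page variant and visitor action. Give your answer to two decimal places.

35.11

Row totals: 224, 186. Column totals: 108, 152, 150. Grand total N = 410.
Expected counts (row total × column total / N):
  Variant A, Purchase: 224×108/410 = 59.005
  Variant A, Add-to-cart: 224×152/410 = 83.044
  Variant A, Bounce: 224×150/410 = 81.951
  Variant B, Purchase: 186×108/410 = 48.995
  Variant B, Add-to-cart: 186×152/410 = 68.956
  Variant B, Bounce: 186×150/410 = 68.049
Contributions (O − E)²/E:
  (85 − 59.005)²/59.005 = 11.4523
  (66 − 83.044)²/83.044 = 3.4981
  (73 − 81.951)²/81.951 = 0.9777
  (23 − 48.995)²/48.995 = 13.7920
  (86 − 68.956)²/68.956 = 4.2128
  (77 − 68.049)²/68.049 = 1.1774
χ² = 11.4523 + 3.4981 + 0.9777 + 13.7920 + 4.2128 + 1.1774 = 35.11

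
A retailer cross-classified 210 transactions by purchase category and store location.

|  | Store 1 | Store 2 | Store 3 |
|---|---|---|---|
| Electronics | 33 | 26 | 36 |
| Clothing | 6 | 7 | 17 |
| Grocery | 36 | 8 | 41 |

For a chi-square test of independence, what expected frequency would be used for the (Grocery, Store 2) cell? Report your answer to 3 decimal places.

16.595

Row total (Grocery) = 85; column total (Store 2) = 41; grand total N = 210.
Expected count = (row total × column total) / N = 85 × 41 / 210 = 16.595.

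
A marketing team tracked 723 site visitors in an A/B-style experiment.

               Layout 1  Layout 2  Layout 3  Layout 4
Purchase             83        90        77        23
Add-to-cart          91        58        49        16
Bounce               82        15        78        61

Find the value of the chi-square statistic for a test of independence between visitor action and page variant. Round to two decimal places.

88.33

Row totals: 273, 214, 236. Column totals: 256, 163, 204, 100. Grand total N = 723.
Expected counts (row total × column total / N):
  Purchase, Layout 1: 273×256/723 = 96.664
  Purchase, Layout 2: 273×163/723 = 61.548
  Purchase, Layout 3: 273×204/723 = 77.029
  Purchase, Layout 4: 273×100/723 = 37.759
  Add-to-cart, Layout 1: 214×256/723 = 75.773
  Add-to-cart, Layout 2: 214×163/723 = 48.246
  Add-to-cart, Layout 3: 214×204/723 = 60.382
  Add-to-cart, Layout 4: 214×100/723 = 29.599
  Bounce, Layout 1: 236×256/723 = 83.563
  Bounce, Layout 2: 236×163/723 = 53.206
  Bounce, Layout 3: 236×204/723 = 66.589
  Bounce, Layout 4: 236×100/723 = 32.642
Contributions (O − E)²/E:
  (83 − 96.664)²/96.664 = 1.9315
  (90 − 61.548)²/61.548 = 13.1526
  (77 − 77.029)²/77.029 = 0.0000
  (23 − 37.759)²/37.759 = 5.7689
  (91 − 75.773)²/75.773 = 3.0599
  (58 − 48.246)²/48.246 = 1.9720
  (49 − 60.382)²/60.382 = 2.1455
  (16 − 29.599)²/29.599 = 6.2479
  (82 − 83.563)²/83.563 = 0.0292
  (15 − 53.206)²/53.206 = 27.4348
  (78 − 66.589)²/66.589 = 1.9554
  (61 − 32.642)²/32.642 = 24.6362
χ² = 1.9315 + 13.1526 + 0.0000 + 5.7689 + 3.0599 + 1.9720 + 2.1455 + 6.2479 + 0.0292 + 27.4348 + 1.9554 + 24.6362 = 88.33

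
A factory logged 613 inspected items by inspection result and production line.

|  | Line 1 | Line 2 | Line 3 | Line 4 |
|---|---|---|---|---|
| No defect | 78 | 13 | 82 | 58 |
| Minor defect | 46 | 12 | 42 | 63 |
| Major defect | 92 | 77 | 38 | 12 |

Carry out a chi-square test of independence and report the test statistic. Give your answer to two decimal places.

139.10

Row totals: 231, 163, 219. Column totals: 216, 102, 162, 133. Grand total N = 613.
Expected counts (row total × column total / N):
  No defect, Line 1: 231×216/613 = 81.3964
  No defect, Line 2: 231×102/613 = 38.4372
  No defect, Line 3: 231×162/613 = 61.0473
  No defect, Line 4: 231×133/613 = 50.1191
  Minor defect, Line 1: 163×216/613 = 57.4356
  Minor defect, Line 2: 163×102/613 = 27.1223
  Minor defect, Line 3: 163×162/613 = 43.0767
  Minor defect, Line 4: 163×133/613 = 35.3654
  Major defect, Line 1: 219×216/613 = 77.1680
  Major defect, Line 2: 219×102/613 = 36.4405
  Major defect, Line 3: 219×162/613 = 57.8760
  Major defect, Line 4: 219×133/613 = 47.5155
Contributions (O − E)²/E:
  (78 − 81.3964)²/81.3964 = 0.1417
  (13 − 38.4372)²/38.4372 = 16.8340
  (82 − 61.0473)²/61.0473 = 7.1914
  (58 − 50.1191)²/50.1191 = 1.2392
  (46 − 57.4356)²/57.4356 = 2.2769
  (12 − 27.1223)²/27.1223 = 8.4316
  (42 − 43.0767)²/43.0767 = 0.0269
  (63 − 35.3654)²/35.3654 = 21.5937
  (92 − 77.1680)²/77.1680 = 2.8508
  (77 − 36.4405)²/36.4405 = 45.1441
  (38 − 57.8760)²/57.8760 = 6.8259
  (12 − 47.5155)²/47.5155 = 26.5461
χ² = 0.1417 + 16.8340 + 7.1914 + 1.2392 + 2.2769 + 8.4316 + 0.0269 + 21.5937 + 2.8508 + 45.1441 + 6.8259 + 26.5461 = 139.10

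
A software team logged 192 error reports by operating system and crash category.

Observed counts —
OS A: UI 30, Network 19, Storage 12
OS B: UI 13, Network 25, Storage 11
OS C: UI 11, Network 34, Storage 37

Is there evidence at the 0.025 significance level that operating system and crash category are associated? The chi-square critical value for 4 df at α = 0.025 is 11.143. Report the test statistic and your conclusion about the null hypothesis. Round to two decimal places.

Row totals: 61, 49, 82. Column totals: 54, 78, 60. Grand total N = 192.
Expected counts (row total × column total / N):
  OS A, UI: 61×54/192 = 17.156
  OS A, Network: 61×78/192 = 24.781
  OS A, Storage: 61×60/192 = 19.062
  OS B, UI: 49×54/192 = 13.781
  OS B, Network: 49×78/192 = 19.906
  OS B, Storage: 49×60/192 = 15.312
  OS C, UI: 82×54/192 = 23.062
  OS C, Network: 82×78/192 = 33.312
  OS C, Storage: 82×60/192 = 25.625
Contributions (O − E)²/E:
  (30 − 17.156)²/17.156 = 9.6158
  (19 − 24.781)²/24.781 = 1.3486
  (12 − 19.062)²/19.062 = 2.6163
  (13 − 13.781)²/13.781 = 0.0443
  (25 − 19.906)²/19.906 = 1.3036
  (11 − 15.312)²/15.312 = 1.2143
  (11 − 23.062)²/23.062 = 6.3087
  (34 − 33.312)²/33.312 = 0.0142
  (37 − 25.625)²/25.625 = 5.0494
χ² = 9.6158 + 1.3486 + 2.6163 + 0.0443 + 1.3036 + 1.2143 + 6.3087 + 0.0142 + 5.0494 = 27.52
df = (3−1)(3−1) = 4. Since 27.52 > 11.143, reject the null hypothesis of independence at α = 0.025.

27.52; reject H₀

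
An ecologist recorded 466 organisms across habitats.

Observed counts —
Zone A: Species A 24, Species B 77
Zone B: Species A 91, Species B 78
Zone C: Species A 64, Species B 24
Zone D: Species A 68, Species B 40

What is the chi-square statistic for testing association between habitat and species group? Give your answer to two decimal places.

Row totals: 101, 169, 88, 108. Column totals: 247, 219. Grand total N = 466.
Expected counts (row total × column total / N):
  Zone A, Species A: 101×247/466 = 53.534
  Zone A, Species B: 101×219/466 = 47.466
  Zone B, Species A: 169×247/466 = 89.577
  Zone B, Species B: 169×219/466 = 79.423
  Zone C, Species A: 88×247/466 = 46.644
  Zone C, Species B: 88×219/466 = 41.356
  Zone D, Species A: 108×247/466 = 57.245
  Zone D, Species B: 108×219/466 = 50.755
Contributions (O − E)²/E:
  (24 − 53.534)²/53.534 = 16.2935
  (77 − 47.466)²/47.466 = 18.3765
  (91 − 89.577)²/89.577 = 0.0226
  (78 − 79.423)²/79.423 = 0.0255
  (64 − 46.644)²/46.644 = 6.4581
  (24 − 41.356)²/41.356 = 7.2838
  (68 − 57.245)²/57.245 = 2.0206
  (40 − 50.755)²/50.755 = 2.2790
χ² = 16.2935 + 18.3765 + 0.0226 + 0.0255 + 6.4581 + 7.2838 + 2.0206 + 2.2790 = 52.76

52.76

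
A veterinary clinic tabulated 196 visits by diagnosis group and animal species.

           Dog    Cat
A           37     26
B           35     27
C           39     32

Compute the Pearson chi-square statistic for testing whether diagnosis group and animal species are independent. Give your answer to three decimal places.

Row totals: 63, 62, 71. Column totals: 111, 85. Grand total N = 196.
Expected counts (row total × column total / N):
  A, Dog: 63×111/196 = 35.6786
  A, Cat: 63×85/196 = 27.3214
  B, Dog: 62×111/196 = 35.1122
  B, Cat: 62×85/196 = 26.8878
  C, Dog: 71×111/196 = 40.2092
  C, Cat: 71×85/196 = 30.7908
Contributions (O − E)²/E:
  (37 − 35.6786)²/35.6786 = 0.0489
  (26 − 27.3214)²/27.3214 = 0.0639
  (35 − 35.1122)²/35.1122 = 0.0004
  (27 − 26.8878)²/26.8878 = 0.0005
  (39 − 40.2092)²/40.2092 = 0.0364
  (32 − 30.7908)²/30.7908 = 0.0475
χ² = 0.0489 + 0.0639 + 0.0004 + 0.0005 + 0.0364 + 0.0475 = 0.198

0.198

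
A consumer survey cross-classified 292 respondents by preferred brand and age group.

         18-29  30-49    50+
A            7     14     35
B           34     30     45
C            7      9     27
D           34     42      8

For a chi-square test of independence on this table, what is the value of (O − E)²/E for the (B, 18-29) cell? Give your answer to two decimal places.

Row total (B) = 109; column total (18-29) = 82; N = 292.
Expected count E = 109 × 82 / 292 = 30.610.
Contribution = (O − E)²/E = (34 − 30.610)² / 30.610 = 0.38.

0.38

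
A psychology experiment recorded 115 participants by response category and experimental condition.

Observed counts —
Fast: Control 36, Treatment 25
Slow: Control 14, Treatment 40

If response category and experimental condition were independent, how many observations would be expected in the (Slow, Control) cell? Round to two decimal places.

23.48

Row total (Slow) = 54; column total (Control) = 50; grand total N = 115.
Expected count = (row total × column total) / N = 54 × 50 / 115 = 23.48.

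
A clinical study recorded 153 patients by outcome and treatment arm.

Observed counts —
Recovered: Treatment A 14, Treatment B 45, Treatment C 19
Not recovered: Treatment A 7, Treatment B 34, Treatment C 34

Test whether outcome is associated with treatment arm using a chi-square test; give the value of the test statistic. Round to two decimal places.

8.05

Row totals: 78, 75. Column totals: 21, 79, 53. Grand total N = 153.
Expected counts (row total × column total / N):
  Recovered, Treatment A: 78×21/153 = 10.706
  Recovered, Treatment B: 78×79/153 = 40.275
  Recovered, Treatment C: 78×53/153 = 27.020
  Not recovered, Treatment A: 75×21/153 = 10.294
  Not recovered, Treatment B: 75×79/153 = 38.725
  Not recovered, Treatment C: 75×53/153 = 25.980
Contributions (O − E)²/E:
  (14 − 10.706)²/10.706 = 1.0135
  (45 − 40.275)²/40.275 = 0.5543
  (19 − 27.020)²/27.020 = 2.3805
  (7 − 10.294)²/10.294 = 1.0541
  (34 − 38.725)²/38.725 = 0.5765
  (34 − 25.980)²/25.980 = 2.4758
χ² = 1.0135 + 0.5543 + 2.3805 + 1.0541 + 0.5765 + 2.4758 = 8.05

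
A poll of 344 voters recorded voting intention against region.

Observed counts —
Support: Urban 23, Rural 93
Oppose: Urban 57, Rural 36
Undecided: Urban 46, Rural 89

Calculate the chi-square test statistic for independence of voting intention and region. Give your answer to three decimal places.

Row totals: 116, 93, 135. Column totals: 126, 218. Grand total N = 344.
Expected counts (row total × column total / N):
  Support, Urban: 116×126/344 = 42.48837
  Support, Rural: 116×218/344 = 73.51163
  Oppose, Urban: 93×126/344 = 34.06395
  Oppose, Rural: 93×218/344 = 58.93605
  Undecided, Urban: 135×126/344 = 49.44767
  Undecided, Rural: 135×218/344 = 85.55233
Contributions (O − E)²/E:
  (23 − 42.48837)²/42.48837 = 8.9388
  (93 − 73.51163)²/73.51163 = 5.1665
  (57 − 34.06395)²/34.06395 = 15.4434
  (36 − 58.93605)²/58.93605 = 8.9260
  (46 − 49.44767)²/49.44767 = 0.2404
  (89 − 85.55233)²/85.55233 = 0.1389
χ² = 8.9388 + 5.1665 + 15.4434 + 8.9260 + 0.2404 + 0.1389 = 38.854

38.854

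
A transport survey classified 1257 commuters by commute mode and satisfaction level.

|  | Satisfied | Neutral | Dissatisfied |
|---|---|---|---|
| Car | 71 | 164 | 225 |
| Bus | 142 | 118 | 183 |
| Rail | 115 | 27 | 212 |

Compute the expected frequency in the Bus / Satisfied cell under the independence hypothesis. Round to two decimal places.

Row total (Bus) = 443; column total (Satisfied) = 328; grand total N = 1257.
Expected count = (row total × column total) / N = 443 × 328 / 1257 = 115.60.

115.60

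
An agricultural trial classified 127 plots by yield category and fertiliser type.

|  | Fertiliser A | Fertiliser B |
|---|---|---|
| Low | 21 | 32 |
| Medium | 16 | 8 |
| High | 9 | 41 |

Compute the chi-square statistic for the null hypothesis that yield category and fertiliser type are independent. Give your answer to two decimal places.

17.08

Row totals: 53, 24, 50. Column totals: 46, 81. Grand total N = 127.
Expected counts (row total × column total / N):
  Low, Fertiliser A: 53×46/127 = 19.197
  Low, Fertiliser B: 53×81/127 = 33.803
  Medium, Fertiliser A: 24×46/127 = 8.693
  Medium, Fertiliser B: 24×81/127 = 15.307
  High, Fertiliser A: 50×46/127 = 18.110
  High, Fertiliser B: 50×81/127 = 31.890
Contributions (O − E)²/E:
  (21 − 19.197)²/19.197 = 0.1693
  (32 − 33.803)²/33.803 = 0.0962
  (16 − 8.693)²/8.693 = 6.1420
  (8 − 15.307)²/15.307 = 3.4881
  (9 − 18.110)²/18.110 = 4.5827
  (41 − 31.890)²/31.890 = 2.6024
χ² = 0.1693 + 0.0962 + 6.1420 + 3.4881 + 4.5827 + 2.6024 = 17.08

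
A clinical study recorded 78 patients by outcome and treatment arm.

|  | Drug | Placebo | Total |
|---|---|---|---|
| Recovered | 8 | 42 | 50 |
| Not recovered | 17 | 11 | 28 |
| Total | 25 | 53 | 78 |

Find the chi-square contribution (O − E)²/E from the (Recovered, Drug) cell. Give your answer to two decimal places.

4.02

Row total (Recovered) = 50; column total (Drug) = 25; N = 78.
Expected count E = 50 × 25 / 78 = 16.026.
Contribution = (O − E)²/E = (8 − 16.026)² / 16.026 = 4.02.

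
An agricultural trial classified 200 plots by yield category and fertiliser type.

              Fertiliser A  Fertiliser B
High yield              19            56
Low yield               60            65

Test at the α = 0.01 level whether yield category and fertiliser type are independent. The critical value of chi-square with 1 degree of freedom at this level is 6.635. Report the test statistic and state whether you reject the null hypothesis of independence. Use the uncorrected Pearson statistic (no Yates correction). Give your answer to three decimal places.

10.078; reject H₀

Row totals: 75, 125. Column totals: 79, 121. Grand total N = 200.
Expected counts (row total × column total / N):
  High yield, Fertiliser A: 75×79/200 = 29.6250
  High yield, Fertiliser B: 75×121/200 = 45.3750
  Low yield, Fertiliser A: 125×79/200 = 49.3750
  Low yield, Fertiliser B: 125×121/200 = 75.6250
Contributions (O − E)²/E:
  (19 − 29.6250)²/29.6250 = 3.8107
  (56 − 45.3750)²/45.3750 = 2.4879
  (60 − 49.3750)²/49.3750 = 2.2864
  (65 − 75.6250)²/75.6250 = 1.4928
χ² = 3.8107 + 2.4879 + 2.2864 + 1.4928 = 10.078
df = (2−1)(2−1) = 1. Since 10.078 > 6.635, reject the null hypothesis of independence at α = 0.01.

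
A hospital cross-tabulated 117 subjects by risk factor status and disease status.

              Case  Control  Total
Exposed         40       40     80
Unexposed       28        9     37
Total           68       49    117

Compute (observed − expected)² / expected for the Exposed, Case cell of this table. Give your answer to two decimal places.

Row total (Exposed) = 80; column total (Case) = 68; N = 117.
Expected count E = 80 × 68 / 117 = 46.496.
Contribution = (O − E)²/E = (40 − 46.496)² / 46.496 = 0.91.

0.91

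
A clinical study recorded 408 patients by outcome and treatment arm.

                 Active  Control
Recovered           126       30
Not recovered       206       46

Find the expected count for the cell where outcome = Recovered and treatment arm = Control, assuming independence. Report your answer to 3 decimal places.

Row total (Recovered) = 156; column total (Control) = 76; grand total N = 408.
Expected count = (row total × column total) / N = 156 × 76 / 408 = 29.059.

29.059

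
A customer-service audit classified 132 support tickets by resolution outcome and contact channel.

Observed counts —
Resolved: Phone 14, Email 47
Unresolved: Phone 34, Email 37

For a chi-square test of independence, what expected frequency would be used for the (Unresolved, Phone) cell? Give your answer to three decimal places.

Row total (Unresolved) = 71; column total (Phone) = 48; grand total N = 132.
Expected count = (row total × column total) / N = 71 × 48 / 132 = 25.818.

25.818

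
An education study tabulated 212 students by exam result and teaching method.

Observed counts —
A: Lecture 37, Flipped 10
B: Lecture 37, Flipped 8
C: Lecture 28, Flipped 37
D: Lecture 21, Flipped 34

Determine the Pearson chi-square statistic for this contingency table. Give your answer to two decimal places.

Row totals: 47, 45, 65, 55. Column totals: 123, 89. Grand total N = 212.
Expected counts (row total × column total / N):
  A, Lecture: 47×123/212 = 27.2689
  A, Flipped: 47×89/212 = 19.7311
  B, Lecture: 45×123/212 = 26.1085
  B, Flipped: 45×89/212 = 18.8915
  C, Lecture: 65×123/212 = 37.7123
  C, Flipped: 65×89/212 = 27.2877
  D, Lecture: 55×123/212 = 31.9104
  D, Flipped: 55×89/212 = 23.0896
Contributions (O − E)²/E:
  (37 − 27.2689)²/27.2689 = 3.4726
  (10 − 19.7311)²/19.7311 = 4.7992
  (37 − 26.1085)²/26.1085 = 4.5435
  (8 − 18.8915)²/18.8915 = 6.2793
  (28 − 37.7123)²/37.7123 = 2.5013
  (37 − 27.2877)²/27.2877 = 3.4568
  (21 − 31.9104)²/31.9104 = 3.7303
  (34 − 23.0896)²/23.0896 = 5.1554
χ² = 3.4726 + 4.7992 + 4.5435 + 6.2793 + 2.5013 + 3.4568 + 3.7303 + 5.1554 = 33.94

33.94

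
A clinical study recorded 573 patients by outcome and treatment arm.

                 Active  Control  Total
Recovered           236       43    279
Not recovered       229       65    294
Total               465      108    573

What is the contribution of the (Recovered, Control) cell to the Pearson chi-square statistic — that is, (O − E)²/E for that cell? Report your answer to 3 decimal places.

Row total (Recovered) = 279; column total (Control) = 108; N = 573.
Expected count E = 279 × 108 / 573 = 52.5864.
Contribution = (O − E)²/E = (43 − 52.5864)² / 52.5864 = 1.748.

1.748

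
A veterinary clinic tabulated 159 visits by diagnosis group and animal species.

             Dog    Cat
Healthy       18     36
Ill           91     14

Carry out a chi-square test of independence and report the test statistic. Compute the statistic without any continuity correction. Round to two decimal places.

47.05

Row totals: 54, 105. Column totals: 109, 50. Grand total N = 159.
Expected counts (row total × column total / N):
  Healthy, Dog: 54×109/159 = 37.019
  Healthy, Cat: 54×50/159 = 16.981
  Ill, Dog: 105×109/159 = 71.981
  Ill, Cat: 105×50/159 = 33.019
Contributions (O − E)²/E:
  (18 − 37.019)²/37.019 = 9.7713
  (36 − 16.981)²/16.981 = 21.3016
  (91 − 71.981)²/71.981 = 5.0252
  (14 − 33.019)²/33.019 = 10.9550
χ² = 9.7713 + 21.3016 + 5.0252 + 10.9550 = 47.05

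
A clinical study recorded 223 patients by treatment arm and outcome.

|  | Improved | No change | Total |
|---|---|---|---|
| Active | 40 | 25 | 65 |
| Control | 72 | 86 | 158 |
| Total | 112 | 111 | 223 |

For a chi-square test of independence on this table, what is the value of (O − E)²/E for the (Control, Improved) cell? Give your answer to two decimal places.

Row total (Control) = 158; column total (Improved) = 112; N = 223.
Expected count E = 158 × 112 / 223 = 79.354.
Contribution = (O − E)²/E = (72 − 79.354)² / 79.354 = 0.68.

0.68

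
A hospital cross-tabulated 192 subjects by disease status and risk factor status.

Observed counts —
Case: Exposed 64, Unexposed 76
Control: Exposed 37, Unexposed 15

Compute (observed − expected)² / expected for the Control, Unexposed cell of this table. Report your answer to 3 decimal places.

Row total (Control) = 52; column total (Unexposed) = 91; N = 192.
Expected count E = 52 × 91 / 192 = 24.6458.
Contribution = (O − E)²/E = (15 − 24.6458)² / 24.6458 = 3.775.

3.775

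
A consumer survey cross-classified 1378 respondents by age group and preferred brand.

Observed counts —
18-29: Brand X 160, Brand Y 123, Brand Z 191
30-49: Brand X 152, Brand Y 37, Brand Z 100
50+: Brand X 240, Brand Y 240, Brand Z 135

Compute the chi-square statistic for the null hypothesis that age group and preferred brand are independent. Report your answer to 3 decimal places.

Row totals: 474, 289, 615. Column totals: 552, 400, 426. Grand total N = 1378.
Expected counts (row total × column total / N):
  18-29, Brand X: 474×552/1378 = 189.8752
  18-29, Brand Y: 474×400/1378 = 137.5907
  18-29, Brand Z: 474×426/1378 = 146.5341
  30-49, Brand X: 289×552/1378 = 115.7678
  30-49, Brand Y: 289×400/1378 = 83.8897
  30-49, Brand Z: 289×426/1378 = 89.3425
  50+, Brand X: 615×552/1378 = 246.3570
  50+, Brand Y: 615×400/1378 = 178.5196
  50+, Brand Z: 615×426/1378 = 190.1234
Contributions (O − E)²/E:
  (160 − 189.8752)²/189.8752 = 4.7006
  (123 − 137.5907)²/137.5907 = 1.5473
  (191 − 146.5341)²/146.5341 = 13.4932
  (152 − 115.7678)²/115.7678 = 11.3397
  (37 − 83.8897)²/83.8897 = 26.2087
  (100 − 89.3425)²/89.3425 = 1.2713
  (240 − 246.3570)²/246.3570 = 0.1640
  (240 − 178.5196)²/178.5196 = 21.1732
  (135 − 190.1234)²/190.1234 = 15.9822
χ² = 4.7006 + 1.5473 + 13.4932 + 11.3397 + 26.2087 + 1.2713 + 0.1640 + 21.1732 + 15.9822 = 95.880

95.880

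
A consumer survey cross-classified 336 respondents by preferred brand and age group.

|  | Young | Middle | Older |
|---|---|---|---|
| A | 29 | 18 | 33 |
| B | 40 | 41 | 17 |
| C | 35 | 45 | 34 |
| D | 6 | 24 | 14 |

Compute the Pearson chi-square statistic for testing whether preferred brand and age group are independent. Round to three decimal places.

Row totals: 80, 98, 114, 44. Column totals: 110, 128, 98. Grand total N = 336.
Expected counts (row total × column total / N):
  A, Young: 80×110/336 = 26.1905
  A, Middle: 80×128/336 = 30.4762
  A, Older: 80×98/336 = 23.3333
  B, Young: 98×110/336 = 32.0833
  B, Middle: 98×128/336 = 37.3333
  B, Older: 98×98/336 = 28.5833
  C, Young: 114×110/336 = 37.3214
  C, Middle: 114×128/336 = 43.4286
  C, Older: 114×98/336 = 33.2500
  D, Young: 44×110/336 = 14.4048
  D, Middle: 44×128/336 = 16.7619
  D, Older: 44×98/336 = 12.8333
Contributions (O − E)²/E:
  (29 − 26.1905)²/26.1905 = 0.3014
  (18 − 30.4762)²/30.4762 = 5.1074
  (33 − 23.3333)²/23.3333 = 4.0048
  (40 − 32.0833)²/32.0833 = 1.9535
  (41 − 37.3333)²/37.3333 = 0.3601
  (17 − 28.5833)²/28.5833 = 4.6941
  (35 − 37.3214)²/37.3214 = 0.1444
  (45 − 43.4286)²/43.4286 = 0.0569
  (34 − 33.2500)²/33.2500 = 0.0169
  (6 − 14.4048)²/14.4048 = 4.9040
  (24 − 16.7619)²/16.7619 = 3.1255
  (14 − 12.8333)²/12.8333 = 0.1061
χ² = 0.3014 + 5.1074 + 4.0048 + 1.9535 + 0.3601 + 4.6941 + 0.1444 + 0.0569 + 0.0169 + 4.9040 + 3.1255 + 0.1061 = 24.775

24.775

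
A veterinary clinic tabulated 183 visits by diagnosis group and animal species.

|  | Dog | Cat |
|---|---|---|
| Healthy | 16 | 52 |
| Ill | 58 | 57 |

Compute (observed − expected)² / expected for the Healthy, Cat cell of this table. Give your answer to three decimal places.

Row total (Healthy) = 68; column total (Cat) = 109; N = 183.
Expected count E = 68 × 109 / 183 = 40.5027.
Contribution = (O − E)²/E = (52 − 40.5027)² / 40.5027 = 3.264.

3.264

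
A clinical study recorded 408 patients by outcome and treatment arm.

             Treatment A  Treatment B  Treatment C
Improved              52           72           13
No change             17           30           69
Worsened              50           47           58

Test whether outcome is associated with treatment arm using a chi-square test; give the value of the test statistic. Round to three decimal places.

73.851

Row totals: 137, 116, 155. Column totals: 119, 149, 140. Grand total N = 408.
Expected counts (row total × column total / N):
  Improved, Treatment A: 137×119/408 = 39.9583
  Improved, Treatment B: 137×149/408 = 50.0319
  Improved, Treatment C: 137×140/408 = 47.0098
  No change, Treatment A: 116×119/408 = 33.8333
  No change, Treatment B: 116×149/408 = 42.3627
  No change, Treatment C: 116×140/408 = 39.8039
  Worsened, Treatment A: 155×119/408 = 45.2083
  Worsened, Treatment B: 155×149/408 = 56.6054
  Worsened, Treatment C: 155×140/408 = 53.1863
Contributions (O − E)²/E:
  (52 − 39.9583)²/39.9583 = 3.6288
  (72 − 50.0319)²/50.0319 = 9.6458
  (13 − 47.0098)²/47.0098 = 24.6048
  (17 − 33.8333)²/33.8333 = 8.3752
  (30 − 42.3627)²/42.3627 = 3.6078
  (69 − 39.8039)²/39.8039 = 21.4153
  (50 − 45.2083)²/45.2083 = 0.5079
  (47 − 56.6054)²/56.6054 = 1.6299
  (58 − 53.1863)²/53.1863 = 0.4357
χ² = 3.6288 + 9.6458 + 24.6048 + 8.3752 + 3.6078 + 21.4153 + 0.5079 + 1.6299 + 0.4357 = 73.851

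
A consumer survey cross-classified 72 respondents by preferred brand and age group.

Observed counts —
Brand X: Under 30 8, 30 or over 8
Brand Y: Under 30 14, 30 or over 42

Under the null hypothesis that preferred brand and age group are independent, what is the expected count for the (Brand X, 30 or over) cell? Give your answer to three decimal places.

Row total (Brand X) = 16; column total (30 or over) = 50; grand total N = 72.
Expected count = (row total × column total) / N = 16 × 50 / 72 = 11.111.

11.111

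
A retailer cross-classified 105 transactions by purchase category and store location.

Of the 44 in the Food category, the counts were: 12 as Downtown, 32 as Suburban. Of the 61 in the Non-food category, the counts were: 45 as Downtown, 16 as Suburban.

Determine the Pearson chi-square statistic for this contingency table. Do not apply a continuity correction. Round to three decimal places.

22.270

Row totals: 44, 61. Column totals: 57, 48. Grand total N = 105.
Expected counts (row total × column total / N):
  Food, Downtown: 44×57/105 = 23.8857
  Food, Suburban: 44×48/105 = 20.1143
  Non-food, Downtown: 61×57/105 = 33.1143
  Non-food, Suburban: 61×48/105 = 27.8857
Contributions (O − E)²/E:
  (12 − 23.8857)²/23.8857 = 5.9144
  (32 − 20.1143)²/20.1143 = 7.0234
  (45 − 33.1143)²/33.1143 = 4.2661
  (16 − 27.8857)²/27.8857 = 5.0660
χ² = 5.9144 + 7.0234 + 4.2661 + 5.0660 = 22.270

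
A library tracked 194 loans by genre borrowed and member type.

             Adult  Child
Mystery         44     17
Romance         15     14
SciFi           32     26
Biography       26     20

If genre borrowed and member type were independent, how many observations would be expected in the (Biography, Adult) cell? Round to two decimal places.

27.74

Row total (Biography) = 46; column total (Adult) = 117; grand total N = 194.
Expected count = (row total × column total) / N = 46 × 117 / 194 = 27.74.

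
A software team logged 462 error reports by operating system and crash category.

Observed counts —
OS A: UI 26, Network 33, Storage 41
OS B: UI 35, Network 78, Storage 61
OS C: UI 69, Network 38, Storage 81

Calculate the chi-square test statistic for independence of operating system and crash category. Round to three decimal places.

27.574

Row totals: 100, 174, 188. Column totals: 130, 149, 183. Grand total N = 462.
Expected counts (row total × column total / N):
  OS A, UI: 100×130/462 = 28.1385
  OS A, Network: 100×149/462 = 32.2511
  OS A, Storage: 100×183/462 = 39.6104
  OS B, UI: 174×130/462 = 48.9610
  OS B, Network: 174×149/462 = 56.1169
  OS B, Storage: 174×183/462 = 68.9221
  OS C, UI: 188×130/462 = 52.9004
  OS C, Network: 188×149/462 = 60.6320
  OS C, Storage: 188×183/462 = 74.4675
Contributions (O − E)²/E:
  (26 − 28.1385)²/28.1385 = 0.1625
  (33 − 32.2511)²/32.2511 = 0.0174
  (41 − 39.6104)²/39.6104 = 0.0487
  (35 − 48.9610)²/48.9610 = 3.9809
  (78 − 56.1169)²/56.1169 = 8.5334
  (61 − 68.9221)²/68.9221 = 0.9106
  (69 − 52.9004)²/52.9004 = 4.8997
  (38 − 60.6320)²/60.6320 = 8.4478
  (81 − 74.4675)²/74.4675 = 0.5730
χ² = 0.1625 + 0.0174 + 0.0487 + 3.9809 + 8.5334 + 0.9106 + 4.8997 + 8.4478 + 0.5730 = 27.574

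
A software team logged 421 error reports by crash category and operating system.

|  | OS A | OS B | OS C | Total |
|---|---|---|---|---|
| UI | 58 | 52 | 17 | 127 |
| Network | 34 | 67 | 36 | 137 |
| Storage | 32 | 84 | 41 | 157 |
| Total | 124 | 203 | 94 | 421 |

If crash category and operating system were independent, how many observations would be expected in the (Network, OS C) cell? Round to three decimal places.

30.589

Row total (Network) = 137; column total (OS C) = 94; grand total N = 421.
Expected count = (row total × column total) / N = 137 × 94 / 421 = 30.589.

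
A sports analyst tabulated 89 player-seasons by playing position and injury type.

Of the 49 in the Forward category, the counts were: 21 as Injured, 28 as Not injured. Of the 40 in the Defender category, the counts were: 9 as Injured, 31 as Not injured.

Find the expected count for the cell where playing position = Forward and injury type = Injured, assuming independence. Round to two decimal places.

Row total (Forward) = 49; column total (Injured) = 30; grand total N = 89.
Expected count = (row total × column total) / N = 49 × 30 / 89 = 16.52.

16.52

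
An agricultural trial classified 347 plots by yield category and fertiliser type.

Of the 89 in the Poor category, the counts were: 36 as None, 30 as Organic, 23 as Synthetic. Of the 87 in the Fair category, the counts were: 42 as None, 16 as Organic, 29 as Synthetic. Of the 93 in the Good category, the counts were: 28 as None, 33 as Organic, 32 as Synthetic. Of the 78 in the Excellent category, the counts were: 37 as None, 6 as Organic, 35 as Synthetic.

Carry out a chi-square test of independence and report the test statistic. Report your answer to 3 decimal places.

Row totals: 89, 87, 93, 78. Column totals: 143, 85, 119. Grand total N = 347.
Expected counts (row total × column total / N):
  Poor, None: 89×143/347 = 36.6772
  Poor, Organic: 89×85/347 = 21.8012
  Poor, Synthetic: 89×119/347 = 30.5216
  Fair, None: 87×143/347 = 35.8530
  Fair, Organic: 87×85/347 = 21.3112
  Fair, Synthetic: 87×119/347 = 29.8357
  Good, None: 93×143/347 = 38.3256
  Good, Organic: 93×85/347 = 22.7810
  Good, Synthetic: 93×119/347 = 31.8934
  Excellent, None: 78×143/347 = 32.1441
  Excellent, Organic: 78×85/347 = 19.1066
  Excellent, Synthetic: 78×119/347 = 26.7493
Contributions (O − E)²/E:
  (36 − 36.6772)²/36.6772 = 0.0125
  (30 − 21.8012)²/21.8012 = 3.0833
  (23 − 30.5216)²/30.5216 = 1.8536
  (42 − 35.8530)²/35.8530 = 1.0539
  (16 − 21.3112)²/21.3112 = 1.3237
  (29 − 29.8357)²/29.8357 = 0.0234
  (28 − 38.3256)²/38.3256 = 2.7819
  (33 − 22.7810)²/22.7810 = 4.5840
  (32 − 31.8934)²/31.8934 = 0.0004
  (37 − 32.1441)²/32.1441 = 0.7336
  (6 − 19.1066)²/19.1066 = 8.9908
  (35 − 26.7493)²/26.7493 = 2.5449
χ² = 0.0125 + 3.0833 + 1.8536 + 1.0539 + 1.3237 + 0.0234 + 2.7819 + 4.5840 + 0.0004 + 0.7336 + 8.9908 + 2.5449 = 26.986

26.986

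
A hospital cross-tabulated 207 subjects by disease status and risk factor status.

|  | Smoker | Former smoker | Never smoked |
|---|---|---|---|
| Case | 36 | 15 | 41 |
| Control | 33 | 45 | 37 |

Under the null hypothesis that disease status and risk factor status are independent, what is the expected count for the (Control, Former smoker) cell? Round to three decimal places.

33.333

Row total (Control) = 115; column total (Former smoker) = 60; grand total N = 207.
Expected count = (row total × column total) / N = 115 × 60 / 207 = 33.333.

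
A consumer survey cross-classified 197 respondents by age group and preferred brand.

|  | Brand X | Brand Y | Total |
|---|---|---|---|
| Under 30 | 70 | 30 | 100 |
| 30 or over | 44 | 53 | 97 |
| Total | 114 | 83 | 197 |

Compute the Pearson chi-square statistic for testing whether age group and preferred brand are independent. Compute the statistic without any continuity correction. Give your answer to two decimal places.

12.26

Grand total N = 197.
Expected counts (row total × column total / N):
  Under 30, Brand X: 100×114/197 = 57.868
  Under 30, Brand Y: 100×83/197 = 42.132
  30 or over, Brand X: 97×114/197 = 56.132
  30 or over, Brand Y: 97×83/197 = 40.868
Contributions (O − E)²/E:
  (70 − 57.868)²/57.868 = 2.5435
  (30 − 42.132)²/42.132 = 3.4934
  (44 − 56.132)²/56.132 = 2.6221
  (53 − 40.868)²/40.868 = 3.6015
χ² = 2.5435 + 3.4934 + 2.6221 + 3.6015 = 12.26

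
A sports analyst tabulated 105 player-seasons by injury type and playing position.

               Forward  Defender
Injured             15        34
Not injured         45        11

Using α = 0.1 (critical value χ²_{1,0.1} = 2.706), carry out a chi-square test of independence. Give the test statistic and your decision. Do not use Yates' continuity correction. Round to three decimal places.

Row totals: 49, 56. Column totals: 60, 45. Grand total N = 105.
Expected counts (row total × column total / N):
  Injured, Forward: 49×60/105 = 28.0000
  Injured, Defender: 49×45/105 = 21.0000
  Not injured, Forward: 56×60/105 = 32.0000
  Not injured, Defender: 56×45/105 = 24.0000
Contributions (O − E)²/E:
  (15 − 28.0000)²/28.0000 = 6.0357
  (34 − 21.0000)²/21.0000 = 8.0476
  (45 − 32.0000)²/32.0000 = 5.2813
  (11 − 24.0000)²/24.0000 = 7.0417
χ² = 6.0357 + 8.0476 + 5.2813 + 7.0417 = 26.406
df = (2−1)(2−1) = 1. Since 26.406 > 2.706, reject the null hypothesis of independence at α = 0.1.

26.406; reject H₀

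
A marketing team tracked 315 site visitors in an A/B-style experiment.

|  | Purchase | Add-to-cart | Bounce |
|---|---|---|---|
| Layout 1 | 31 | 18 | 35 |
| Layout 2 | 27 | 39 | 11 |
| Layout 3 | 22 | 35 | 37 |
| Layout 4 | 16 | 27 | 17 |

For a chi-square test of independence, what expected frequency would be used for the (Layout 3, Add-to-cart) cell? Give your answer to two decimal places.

Row total (Layout 3) = 94; column total (Add-to-cart) = 119; grand total N = 315.
Expected count = (row total × column total) / N = 94 × 119 / 315 = 35.51.

35.51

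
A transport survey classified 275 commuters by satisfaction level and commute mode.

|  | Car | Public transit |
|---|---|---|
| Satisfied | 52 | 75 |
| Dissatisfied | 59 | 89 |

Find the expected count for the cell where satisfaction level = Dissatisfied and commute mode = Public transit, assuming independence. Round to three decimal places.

88.262

Row total (Dissatisfied) = 148; column total (Public transit) = 164; grand total N = 275.
Expected count = (row total × column total) / N = 148 × 164 / 275 = 88.262.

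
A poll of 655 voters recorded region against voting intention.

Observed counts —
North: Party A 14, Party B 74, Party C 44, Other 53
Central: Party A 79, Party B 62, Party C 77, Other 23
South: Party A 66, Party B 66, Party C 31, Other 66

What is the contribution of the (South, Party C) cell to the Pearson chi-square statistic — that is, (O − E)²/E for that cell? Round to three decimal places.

Row total (South) = 229; column total (Party C) = 152; N = 655.
Expected count E = 229 × 152 / 655 = 53.1420.
Contribution = (O − E)²/E = (31 − 53.1420)² / 53.1420 = 9.226.

9.226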